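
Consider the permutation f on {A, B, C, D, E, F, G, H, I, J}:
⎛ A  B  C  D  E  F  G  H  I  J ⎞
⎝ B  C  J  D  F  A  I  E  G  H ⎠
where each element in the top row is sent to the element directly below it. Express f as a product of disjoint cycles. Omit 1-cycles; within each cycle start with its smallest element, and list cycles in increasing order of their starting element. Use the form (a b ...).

(A B C J H E F)(G I)

Iterating f from A gives A → B → C → J → H → E → F → A; that is the 7-cycle (A B C J H E F).
Continuing from each remaining unvisited element yields (A B C J H E F)(G I).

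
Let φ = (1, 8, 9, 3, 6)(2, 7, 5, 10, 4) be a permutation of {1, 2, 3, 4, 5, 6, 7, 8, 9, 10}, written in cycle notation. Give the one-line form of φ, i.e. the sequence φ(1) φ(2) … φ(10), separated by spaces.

Each element maps to the next entry in its cycle (wrapping to the front): 1→8, 2→7, 3→6, 4→2, 5→10, 6→1, 7→5, 8→9, 9→3, 10→4.
So the one-line form is 8 7 6 2 10 1 5 9 3 4.

8 7 6 2 10 1 5 9 3 4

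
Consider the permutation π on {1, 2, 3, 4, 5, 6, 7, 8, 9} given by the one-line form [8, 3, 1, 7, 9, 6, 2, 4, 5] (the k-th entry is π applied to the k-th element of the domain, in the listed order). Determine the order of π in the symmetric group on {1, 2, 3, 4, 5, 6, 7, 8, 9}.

Decomposing into disjoint cycles gives cycle lengths 6, 2, 1.
The order is lcm(6, 2) = 6.

6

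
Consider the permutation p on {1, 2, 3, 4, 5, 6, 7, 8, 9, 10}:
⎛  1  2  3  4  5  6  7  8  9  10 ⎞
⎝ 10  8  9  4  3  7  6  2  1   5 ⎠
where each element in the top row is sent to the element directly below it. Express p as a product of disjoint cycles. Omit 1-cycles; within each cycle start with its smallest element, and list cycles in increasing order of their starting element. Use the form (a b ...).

Iterating p from 1 gives 1 → 10 → 5 → 3 → 9 → 1; that is the 5-cycle (1 10 5 3 9).
Repeating from the next unused element and collecting all non-trivial cycles gives (1 10 5 3 9)(2 8)(6 7).

(1 10 5 3 9)(2 8)(6 7)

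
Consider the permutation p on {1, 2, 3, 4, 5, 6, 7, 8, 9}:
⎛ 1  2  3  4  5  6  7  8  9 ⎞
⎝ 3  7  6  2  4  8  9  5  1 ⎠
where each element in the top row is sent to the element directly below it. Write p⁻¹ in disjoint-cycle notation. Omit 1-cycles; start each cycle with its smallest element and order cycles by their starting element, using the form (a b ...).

First write p in disjoint cycles: (1 3 6 8 5 4 2 7 9).
The inverse reverses every cycle; in canonical form, p⁻¹ = (1 9 7 2 4 5 8 6 3).

(1 9 7 2 4 5 8 6 3)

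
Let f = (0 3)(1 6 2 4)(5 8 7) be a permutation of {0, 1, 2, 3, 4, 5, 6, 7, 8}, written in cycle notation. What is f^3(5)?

5

5 lies in the 3-cycle (5 8 7).
On a 3-cycle, f^3 is the identity, so f^3 = f^0 there (3 ≡ 0 mod 3).
So f^3(5) = 5.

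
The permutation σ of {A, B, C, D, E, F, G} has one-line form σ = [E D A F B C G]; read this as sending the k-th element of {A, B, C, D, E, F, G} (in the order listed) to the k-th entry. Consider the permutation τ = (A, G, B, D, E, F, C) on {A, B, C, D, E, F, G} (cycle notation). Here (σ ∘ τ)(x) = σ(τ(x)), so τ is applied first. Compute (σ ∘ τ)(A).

(σ ∘ τ)(A) = σ(τ(A)). τ(A) = G, then σ(G) = G. So (σ ∘ τ)(A) = G.

G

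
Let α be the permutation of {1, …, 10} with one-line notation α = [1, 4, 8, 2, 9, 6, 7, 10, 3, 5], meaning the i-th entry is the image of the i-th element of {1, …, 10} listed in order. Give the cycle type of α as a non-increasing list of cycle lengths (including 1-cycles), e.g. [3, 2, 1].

[5, 2, 1, 1, 1]

The disjoint cycles are (1)(2, 4)(3, 8, 10, 5, 9)(6)(7), with lengths 5, 2, 1, 1, 1 in non-increasing order.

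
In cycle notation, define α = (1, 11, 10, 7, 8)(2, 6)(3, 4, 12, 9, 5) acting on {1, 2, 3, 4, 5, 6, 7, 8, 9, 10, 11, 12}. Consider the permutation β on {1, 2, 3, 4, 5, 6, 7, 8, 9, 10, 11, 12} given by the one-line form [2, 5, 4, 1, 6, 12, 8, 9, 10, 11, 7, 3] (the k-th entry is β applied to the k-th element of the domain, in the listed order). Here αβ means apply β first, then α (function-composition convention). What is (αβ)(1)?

(αβ)(1) = α(β(1)). β(1) = 2, then α(2) = 6. So (αβ)(1) = 6.

6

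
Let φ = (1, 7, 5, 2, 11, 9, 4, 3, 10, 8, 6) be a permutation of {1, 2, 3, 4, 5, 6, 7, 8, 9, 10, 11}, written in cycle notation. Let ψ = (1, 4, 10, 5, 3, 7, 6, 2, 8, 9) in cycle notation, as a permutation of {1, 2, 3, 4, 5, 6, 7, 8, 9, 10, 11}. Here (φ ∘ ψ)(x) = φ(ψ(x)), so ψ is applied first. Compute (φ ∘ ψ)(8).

ψ(8) = 9, then φ(9) = 4; composing gives (φ ∘ ψ)(8) = 4.

4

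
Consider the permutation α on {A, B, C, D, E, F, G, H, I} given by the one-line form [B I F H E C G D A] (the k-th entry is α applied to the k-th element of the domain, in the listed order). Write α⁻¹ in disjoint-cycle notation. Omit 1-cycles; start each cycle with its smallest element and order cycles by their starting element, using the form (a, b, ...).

First write α in disjoint cycles: (A, B, I)(C, F)(D, H).
The inverse reverses every cycle; in canonical form, α⁻¹ = (A, I, B)(C, F)(D, H).

(A, I, B)(C, F)(D, H)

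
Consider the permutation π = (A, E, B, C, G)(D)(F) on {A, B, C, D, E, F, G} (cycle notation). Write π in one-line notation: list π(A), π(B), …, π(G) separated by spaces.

Reading each image from the cycles: A↦E, B↦C, C↦G, D↦D, E↦B, F↦F, G↦A.
Listing these in domain order gives E C G D B F A.

E C G D B F A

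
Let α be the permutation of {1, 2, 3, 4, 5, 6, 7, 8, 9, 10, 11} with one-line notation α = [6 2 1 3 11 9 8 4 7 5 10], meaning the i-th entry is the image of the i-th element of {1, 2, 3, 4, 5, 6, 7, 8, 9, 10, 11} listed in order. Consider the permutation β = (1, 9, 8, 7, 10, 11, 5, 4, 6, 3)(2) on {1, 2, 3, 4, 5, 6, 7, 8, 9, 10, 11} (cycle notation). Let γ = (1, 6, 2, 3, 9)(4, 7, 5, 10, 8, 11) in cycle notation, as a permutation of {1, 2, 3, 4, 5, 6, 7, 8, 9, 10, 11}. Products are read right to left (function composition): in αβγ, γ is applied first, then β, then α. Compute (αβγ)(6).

Chase 6: γ(6) = 2; β(2) = 2; α(2) = 2. Hence (αβγ)(6) = 2.

2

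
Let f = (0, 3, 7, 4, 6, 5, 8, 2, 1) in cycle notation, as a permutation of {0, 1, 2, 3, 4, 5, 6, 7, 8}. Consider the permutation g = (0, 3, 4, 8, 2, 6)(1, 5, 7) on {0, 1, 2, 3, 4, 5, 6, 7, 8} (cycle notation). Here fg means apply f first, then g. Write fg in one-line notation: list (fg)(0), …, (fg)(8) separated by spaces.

4 3 5 1 0 2 7 8 6

(fg)(x) = g(f(x)). Computing each image: g(f(0)) = g(3) = 4, g(f(1)) = g(0) = 3, g(f(2)) = g(1) = 5, g(f(3)) = g(7) = 1, g(f(4)) = g(6) = 0, g(f(5)) = g(8) = 2, g(f(6)) = g(5) = 7, g(f(7)) = g(4) = 8, g(f(8)) = g(2) = 6.
Hence fg = [4 3 5 1 0 2 7 8 6].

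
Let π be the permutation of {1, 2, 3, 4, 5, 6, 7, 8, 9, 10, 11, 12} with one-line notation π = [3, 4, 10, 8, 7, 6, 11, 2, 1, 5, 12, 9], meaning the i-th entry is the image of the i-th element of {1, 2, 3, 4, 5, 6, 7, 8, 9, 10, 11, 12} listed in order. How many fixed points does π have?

1

The fixed points (elements with π(x) = x) are {6}, so there is 1.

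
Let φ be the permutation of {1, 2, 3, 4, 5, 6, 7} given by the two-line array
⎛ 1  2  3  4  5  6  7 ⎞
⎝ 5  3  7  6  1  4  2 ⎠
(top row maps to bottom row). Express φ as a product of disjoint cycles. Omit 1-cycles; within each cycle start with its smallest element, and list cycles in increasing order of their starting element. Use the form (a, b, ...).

(1, 5)(2, 3, 7)(4, 6)

Iterating φ from 1 gives 1 → 5 → 1; that is the 2-cycle (1, 5).
Repeating from the next unused element and collecting all non-trivial cycles gives (1, 5)(2, 3, 7)(4, 6).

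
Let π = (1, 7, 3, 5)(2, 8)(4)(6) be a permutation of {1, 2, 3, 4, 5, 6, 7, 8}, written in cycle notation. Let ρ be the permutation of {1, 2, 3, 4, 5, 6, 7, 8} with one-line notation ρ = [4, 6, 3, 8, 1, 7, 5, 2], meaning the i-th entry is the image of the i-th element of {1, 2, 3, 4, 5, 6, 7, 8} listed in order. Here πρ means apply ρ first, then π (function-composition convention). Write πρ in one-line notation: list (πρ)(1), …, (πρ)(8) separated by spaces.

(πρ)(x) = π(ρ(x)). Computing each image: π(ρ(1)) = π(4) = 4, π(ρ(2)) = π(6) = 6, π(ρ(3)) = π(3) = 5, π(ρ(4)) = π(8) = 2, π(ρ(5)) = π(1) = 7, π(ρ(6)) = π(7) = 3, π(ρ(7)) = π(5) = 1, π(ρ(8)) = π(2) = 8.
Hence πρ = [4 6 5 2 7 3 1 8].

4 6 5 2 7 3 1 8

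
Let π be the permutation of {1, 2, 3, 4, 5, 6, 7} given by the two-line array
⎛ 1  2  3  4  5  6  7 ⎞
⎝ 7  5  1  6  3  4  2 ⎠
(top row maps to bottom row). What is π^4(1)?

Tracing 1 → 7 → … returns to 1 after 5 steps, so 1 lies in a 5-cycle (1 7 2 5 3).
Stepping 4 places around the cycle: 1 → 7 → 2 → 5 → 3.

3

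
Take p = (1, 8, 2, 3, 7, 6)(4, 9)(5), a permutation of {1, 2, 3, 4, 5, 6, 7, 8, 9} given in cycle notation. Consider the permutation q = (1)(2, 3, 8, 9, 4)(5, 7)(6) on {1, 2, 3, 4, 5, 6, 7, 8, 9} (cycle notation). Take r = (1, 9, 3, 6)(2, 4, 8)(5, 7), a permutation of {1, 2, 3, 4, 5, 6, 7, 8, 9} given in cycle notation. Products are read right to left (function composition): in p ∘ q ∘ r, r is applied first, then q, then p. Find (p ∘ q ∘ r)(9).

2

Chase 9: r(9) = 3; q(3) = 8; p(8) = 2. Hence (p ∘ q ∘ r)(9) = 2.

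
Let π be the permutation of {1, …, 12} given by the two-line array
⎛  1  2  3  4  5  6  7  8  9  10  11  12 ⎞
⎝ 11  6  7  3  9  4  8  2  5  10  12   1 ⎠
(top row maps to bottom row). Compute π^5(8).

Tracing 8 → 2 → … returns to 8 after 6 steps, so 8 lies in a 6-cycle (2 6 4 3 7 8).
Stepping 5 places around the cycle: 8 → 2 → 6 → 4 → 3 → 7.

7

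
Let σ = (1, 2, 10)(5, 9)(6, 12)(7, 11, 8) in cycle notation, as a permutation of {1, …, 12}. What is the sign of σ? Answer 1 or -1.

1

The cycle lengths are 3, 3, 2, 2, 1, 1.
A cycle is odd iff its length is even; σ has 2 even-length cycles, so sgn(σ) = (−1)^2 and σ is even.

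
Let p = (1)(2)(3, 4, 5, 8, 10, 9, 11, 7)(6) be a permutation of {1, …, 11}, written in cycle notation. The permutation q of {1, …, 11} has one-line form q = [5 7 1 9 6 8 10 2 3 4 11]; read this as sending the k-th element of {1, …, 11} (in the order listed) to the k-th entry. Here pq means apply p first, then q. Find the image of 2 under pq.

7

p(2) = 2, then q(2) = 7; composing gives (pq)(2) = 7.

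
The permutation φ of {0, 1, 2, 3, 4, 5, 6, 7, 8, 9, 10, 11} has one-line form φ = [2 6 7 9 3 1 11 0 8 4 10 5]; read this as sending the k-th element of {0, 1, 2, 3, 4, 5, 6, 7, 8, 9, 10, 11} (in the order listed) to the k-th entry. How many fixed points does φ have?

The fixed points (elements with φ(x) = x) are {8, 10}, so there are 2.

2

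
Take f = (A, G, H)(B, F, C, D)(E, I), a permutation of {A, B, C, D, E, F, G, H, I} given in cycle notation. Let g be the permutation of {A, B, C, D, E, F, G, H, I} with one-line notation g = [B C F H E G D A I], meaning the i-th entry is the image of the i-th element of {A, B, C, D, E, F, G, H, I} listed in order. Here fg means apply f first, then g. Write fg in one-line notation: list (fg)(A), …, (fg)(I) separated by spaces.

Chase each element through f then g: A → G → D; B → F → G; C → D → H; D → B → C; E → I → I; F → C → F; G → H → A; H → A → B; I → E → E.
Collecting the images, fg = [D G H C I F A B E].

D G H C I F A B E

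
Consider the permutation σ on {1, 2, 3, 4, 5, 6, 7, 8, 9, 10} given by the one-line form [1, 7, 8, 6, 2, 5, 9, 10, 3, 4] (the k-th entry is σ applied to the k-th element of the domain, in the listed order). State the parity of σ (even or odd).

even

In disjoint-cycle form the cycle lengths are 9, 1.
A cycle is odd iff its length is even; σ has 0 even-length cycles, so sgn(σ) = (−1)^0 and σ is even.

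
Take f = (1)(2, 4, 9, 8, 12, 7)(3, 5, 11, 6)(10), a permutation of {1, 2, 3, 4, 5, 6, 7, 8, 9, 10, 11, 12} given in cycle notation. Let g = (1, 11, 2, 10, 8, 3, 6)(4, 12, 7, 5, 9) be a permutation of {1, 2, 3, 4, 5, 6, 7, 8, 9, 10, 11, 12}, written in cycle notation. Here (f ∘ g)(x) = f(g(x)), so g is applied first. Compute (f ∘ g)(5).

8

(f ∘ g)(5) = f(g(5)). g(5) = 9, then f(9) = 8. So (f ∘ g)(5) = 8.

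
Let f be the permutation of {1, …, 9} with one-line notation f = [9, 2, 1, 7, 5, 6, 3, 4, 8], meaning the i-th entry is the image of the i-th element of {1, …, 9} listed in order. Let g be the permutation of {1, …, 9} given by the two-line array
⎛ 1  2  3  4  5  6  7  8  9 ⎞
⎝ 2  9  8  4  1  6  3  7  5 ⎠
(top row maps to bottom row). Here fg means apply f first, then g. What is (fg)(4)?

f(4) = 7, then g(7) = 3; composing gives (fg)(4) = 3.

3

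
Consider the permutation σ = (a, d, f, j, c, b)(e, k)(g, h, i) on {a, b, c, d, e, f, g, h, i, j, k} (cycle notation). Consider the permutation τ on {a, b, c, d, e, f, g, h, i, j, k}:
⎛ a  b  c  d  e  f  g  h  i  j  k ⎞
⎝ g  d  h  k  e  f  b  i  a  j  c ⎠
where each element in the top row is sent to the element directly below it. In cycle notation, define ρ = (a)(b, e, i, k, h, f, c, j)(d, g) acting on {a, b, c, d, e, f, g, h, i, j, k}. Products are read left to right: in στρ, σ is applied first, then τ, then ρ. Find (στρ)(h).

a

(στρ)(h) = ρ(τ(σ(h))). σ(h) = i, then τ(i) = a, then ρ(a) = a, so the result is a.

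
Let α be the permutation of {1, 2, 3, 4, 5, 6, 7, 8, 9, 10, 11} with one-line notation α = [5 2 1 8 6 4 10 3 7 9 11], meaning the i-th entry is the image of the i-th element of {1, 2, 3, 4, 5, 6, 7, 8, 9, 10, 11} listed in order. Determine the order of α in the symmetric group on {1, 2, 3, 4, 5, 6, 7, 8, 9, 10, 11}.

6

The disjoint-cycle form of α has cycle lengths 6, 3, 1, 1.
The order of α is the least common multiple of its cycle lengths: lcm(6, 3) = 6.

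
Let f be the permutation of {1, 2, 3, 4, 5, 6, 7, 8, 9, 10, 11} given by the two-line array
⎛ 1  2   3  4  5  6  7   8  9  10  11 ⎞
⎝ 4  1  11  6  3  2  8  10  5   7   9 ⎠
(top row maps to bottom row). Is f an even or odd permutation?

even

In disjoint-cycle form the cycle lengths are 4, 4, 3.
A cycle is odd iff its length is even; f has 2 even-length cycles, so sgn(f) = (−1)^2 and f is even.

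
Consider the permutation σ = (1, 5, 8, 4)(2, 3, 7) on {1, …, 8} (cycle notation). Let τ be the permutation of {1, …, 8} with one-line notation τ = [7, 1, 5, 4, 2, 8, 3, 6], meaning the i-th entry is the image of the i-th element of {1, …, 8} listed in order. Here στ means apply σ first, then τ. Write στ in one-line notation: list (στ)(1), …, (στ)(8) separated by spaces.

(στ)(x) = τ(σ(x)). Computing each image: τ(σ(1)) = τ(5) = 2, τ(σ(2)) = τ(3) = 5, τ(σ(3)) = τ(7) = 3, τ(σ(4)) = τ(1) = 7, τ(σ(5)) = τ(8) = 6, τ(σ(6)) = τ(6) = 8, τ(σ(7)) = τ(2) = 1, τ(σ(8)) = τ(4) = 4.
Hence στ = [2 5 3 7 6 8 1 4].

2 5 3 7 6 8 1 4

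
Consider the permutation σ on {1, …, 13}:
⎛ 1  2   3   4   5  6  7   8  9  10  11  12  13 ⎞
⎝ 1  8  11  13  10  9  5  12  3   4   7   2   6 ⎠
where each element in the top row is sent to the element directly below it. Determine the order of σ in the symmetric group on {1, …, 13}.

9

The disjoint-cycle form of σ has cycle lengths 9, 3, 1.
The order of σ is the least common multiple of its cycle lengths: lcm(9, 3) = 9.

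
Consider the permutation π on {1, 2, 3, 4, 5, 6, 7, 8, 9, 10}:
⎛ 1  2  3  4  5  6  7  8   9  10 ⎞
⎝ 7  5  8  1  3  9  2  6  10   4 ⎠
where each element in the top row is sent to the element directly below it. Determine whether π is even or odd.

In disjoint-cycle form the cycle lengths are 10.
A cycle of length ℓ contributes ℓ−1 transpositions, so π is a product of 9 transpositions — odd.

odd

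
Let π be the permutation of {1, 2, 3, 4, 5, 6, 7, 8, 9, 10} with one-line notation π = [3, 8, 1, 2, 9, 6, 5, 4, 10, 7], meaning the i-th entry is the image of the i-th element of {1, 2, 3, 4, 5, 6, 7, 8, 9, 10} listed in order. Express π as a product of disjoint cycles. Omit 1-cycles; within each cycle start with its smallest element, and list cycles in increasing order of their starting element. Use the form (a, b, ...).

(1, 3)(2, 8, 4)(5, 9, 10, 7)

Iterating π from 1 gives 1 → 3 → 1; that is the 2-cycle (1, 3).
Repeating from the next unused element and collecting all non-trivial cycles gives (1, 3)(2, 8, 4)(5, 9, 10, 7).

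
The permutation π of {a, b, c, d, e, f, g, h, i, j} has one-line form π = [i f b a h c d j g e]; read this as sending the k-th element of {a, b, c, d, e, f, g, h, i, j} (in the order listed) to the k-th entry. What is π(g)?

g is element number 7 of the domain, and entry number 7 of the one-line form is d, so π(g) = d.

d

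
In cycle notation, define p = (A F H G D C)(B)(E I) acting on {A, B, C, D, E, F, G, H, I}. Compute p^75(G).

G lies in the 6-cycle (A F H G D C).
Powers repeat with period 6 on this cycle, and 75 mod 6 = 3, so p^75(G) = p^3(G).
Stepping 3 places around the cycle: G → D → C → A.

A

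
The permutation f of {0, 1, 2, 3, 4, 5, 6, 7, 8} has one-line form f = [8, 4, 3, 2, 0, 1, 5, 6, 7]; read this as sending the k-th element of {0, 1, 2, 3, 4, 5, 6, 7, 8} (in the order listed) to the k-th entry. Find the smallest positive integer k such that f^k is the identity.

14

The disjoint-cycle form of f has cycle lengths 7, 2.
The order is lcm(7, 2) = 14.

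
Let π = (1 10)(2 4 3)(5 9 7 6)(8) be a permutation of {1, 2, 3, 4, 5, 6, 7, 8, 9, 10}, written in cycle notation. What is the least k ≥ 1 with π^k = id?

The cycle type of π is (4, 3, 2, 1).
Since disjoint cycles commute, ord(π) = lcm(4, 3, 2) = 12.

12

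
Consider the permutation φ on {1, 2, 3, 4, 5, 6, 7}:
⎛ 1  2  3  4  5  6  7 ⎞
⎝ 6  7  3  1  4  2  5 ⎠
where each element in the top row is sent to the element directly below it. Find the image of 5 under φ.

4

The entry below 5 in the array is 4, so φ(5) = 4.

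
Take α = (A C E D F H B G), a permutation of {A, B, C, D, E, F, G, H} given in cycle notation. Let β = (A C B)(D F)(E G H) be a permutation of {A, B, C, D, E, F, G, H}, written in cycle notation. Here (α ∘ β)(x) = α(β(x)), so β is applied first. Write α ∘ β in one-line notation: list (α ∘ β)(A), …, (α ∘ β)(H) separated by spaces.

E C G H A F B D

Chase each element through β then α: A → C → E; B → A → C; C → B → G; D → F → H; E → G → A; F → D → F; G → H → B; H → E → D.
Collecting the images, α ∘ β = [E C G H A F B D].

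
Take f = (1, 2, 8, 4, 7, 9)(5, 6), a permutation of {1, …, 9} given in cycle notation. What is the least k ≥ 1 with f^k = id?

6

The disjoint cycles have lengths 6, 2, 1.
Since disjoint cycles commute, ord(f) = lcm(6, 2) = 6.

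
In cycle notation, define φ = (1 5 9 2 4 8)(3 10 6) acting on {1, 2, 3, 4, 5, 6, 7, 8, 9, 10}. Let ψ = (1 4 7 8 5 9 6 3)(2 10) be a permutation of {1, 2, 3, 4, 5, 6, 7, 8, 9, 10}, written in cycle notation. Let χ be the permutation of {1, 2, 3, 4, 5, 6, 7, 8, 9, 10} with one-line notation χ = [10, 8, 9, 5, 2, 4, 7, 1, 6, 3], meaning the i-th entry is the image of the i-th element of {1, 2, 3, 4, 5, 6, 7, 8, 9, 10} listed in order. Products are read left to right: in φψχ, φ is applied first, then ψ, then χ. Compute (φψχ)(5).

4

(φψχ)(5) = χ(ψ(φ(5))). φ(5) = 9, then ψ(9) = 6, then χ(6) = 4, so the result is 4.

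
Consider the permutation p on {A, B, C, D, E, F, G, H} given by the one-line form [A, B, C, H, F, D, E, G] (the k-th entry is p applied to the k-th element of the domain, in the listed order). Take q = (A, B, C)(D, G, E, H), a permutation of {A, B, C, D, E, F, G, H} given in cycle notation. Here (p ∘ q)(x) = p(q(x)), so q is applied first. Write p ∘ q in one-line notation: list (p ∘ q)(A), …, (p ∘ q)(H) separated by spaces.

Chase each element through q then p: A → B → B; B → C → C; C → A → A; D → G → E; E → H → G; F → F → D; G → E → F; H → D → H.
So p ∘ q in one-line form is B C A E G D F H.

B C A E G D F H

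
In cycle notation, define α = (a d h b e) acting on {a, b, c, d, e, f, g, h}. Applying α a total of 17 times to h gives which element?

e

h lies in the 5-cycle (a d h b e).
Powers repeat with period 5 on this cycle, and 17 mod 5 = 2, so α^17(h) = α^2(h).
Stepping 2 places around the cycle: h → b → e.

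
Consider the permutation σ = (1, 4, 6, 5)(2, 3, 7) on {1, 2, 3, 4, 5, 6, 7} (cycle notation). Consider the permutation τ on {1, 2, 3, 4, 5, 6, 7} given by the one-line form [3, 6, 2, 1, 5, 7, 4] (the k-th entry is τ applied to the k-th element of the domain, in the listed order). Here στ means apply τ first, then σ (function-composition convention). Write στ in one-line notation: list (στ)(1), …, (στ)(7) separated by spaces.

7 5 3 4 1 2 6

(στ)(x) = σ(τ(x)). Computing each image: σ(τ(1)) = σ(3) = 7, σ(τ(2)) = σ(6) = 5, σ(τ(3)) = σ(2) = 3, σ(τ(4)) = σ(1) = 4, σ(τ(5)) = σ(5) = 1, σ(τ(6)) = σ(7) = 2, σ(τ(7)) = σ(4) = 6.
Hence στ = [7 5 3 4 1 2 6].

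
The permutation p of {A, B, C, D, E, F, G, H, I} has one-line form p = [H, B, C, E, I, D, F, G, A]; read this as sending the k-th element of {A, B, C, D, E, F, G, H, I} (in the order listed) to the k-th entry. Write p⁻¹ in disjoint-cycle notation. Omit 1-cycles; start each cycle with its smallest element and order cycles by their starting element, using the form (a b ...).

The cycle decomposition of p is (A H G F D E I).
Reversing each cycle (and rotating so the smallest element leads) gives p⁻¹ = (A I E D F G H).

(A I E D F G H)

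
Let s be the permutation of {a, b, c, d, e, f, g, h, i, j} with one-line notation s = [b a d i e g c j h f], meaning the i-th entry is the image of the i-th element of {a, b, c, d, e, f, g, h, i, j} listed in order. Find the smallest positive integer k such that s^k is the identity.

The disjoint-cycle form of s has cycle lengths 7, 2, 1.
Since disjoint cycles commute, ord(s) = lcm(7, 2) = 14.

14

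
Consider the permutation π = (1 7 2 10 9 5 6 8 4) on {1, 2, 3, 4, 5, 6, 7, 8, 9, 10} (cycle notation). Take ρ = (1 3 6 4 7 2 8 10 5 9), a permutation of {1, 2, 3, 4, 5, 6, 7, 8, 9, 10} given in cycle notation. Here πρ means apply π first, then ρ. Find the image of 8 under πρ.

(πρ)(8) = ρ(π(8)). π(8) = 4, then ρ(4) = 7. So (πρ)(8) = 7.

7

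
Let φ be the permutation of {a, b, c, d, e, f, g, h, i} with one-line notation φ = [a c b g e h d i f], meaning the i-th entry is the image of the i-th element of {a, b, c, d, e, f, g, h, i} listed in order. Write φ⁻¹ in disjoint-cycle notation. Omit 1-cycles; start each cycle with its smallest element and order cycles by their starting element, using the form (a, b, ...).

First write φ in disjoint cycles: (b, c)(d, g)(f, h, i).
Reversing each cycle (and rotating so the smallest element leads) gives φ⁻¹ = (b, c)(d, g)(f, i, h).

(b, c)(d, g)(f, i, h)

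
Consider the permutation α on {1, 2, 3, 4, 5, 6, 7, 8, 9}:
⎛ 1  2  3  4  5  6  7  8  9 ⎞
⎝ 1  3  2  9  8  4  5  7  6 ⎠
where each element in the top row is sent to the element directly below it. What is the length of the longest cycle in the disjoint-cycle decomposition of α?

3

Decomposing into disjoint cycles gives (2, 3)(4, 9, 6)(5, 8, 7); the longest has length 3.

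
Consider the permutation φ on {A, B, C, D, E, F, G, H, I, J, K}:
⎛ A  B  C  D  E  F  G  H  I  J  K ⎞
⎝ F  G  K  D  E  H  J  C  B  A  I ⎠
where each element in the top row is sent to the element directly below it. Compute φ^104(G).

C

Tracing G → J → … returns to G after 9 steps, so G lies in a 9-cycle (A F H C K I B G J).
Powers repeat with period 9 on this cycle, and 104 mod 9 = 5, so φ^104(G) = φ^5(G).
Advancing 5 steps from G: G → J → A → F → H → C.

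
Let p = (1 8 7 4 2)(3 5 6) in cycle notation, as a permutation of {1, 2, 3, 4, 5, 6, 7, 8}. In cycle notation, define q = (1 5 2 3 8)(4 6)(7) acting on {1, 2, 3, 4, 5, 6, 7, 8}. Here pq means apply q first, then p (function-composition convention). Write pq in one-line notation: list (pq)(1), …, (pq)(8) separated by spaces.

6 5 7 3 1 2 4 8

Chase each element through q then p: 1 → 5 → 6; 2 → 3 → 5; 3 → 8 → 7; 4 → 6 → 3; 5 → 2 → 1; 6 → 4 → 2; 7 → 7 → 4; 8 → 1 → 8.
Collecting the images, pq = [6 5 7 3 1 2 4 8].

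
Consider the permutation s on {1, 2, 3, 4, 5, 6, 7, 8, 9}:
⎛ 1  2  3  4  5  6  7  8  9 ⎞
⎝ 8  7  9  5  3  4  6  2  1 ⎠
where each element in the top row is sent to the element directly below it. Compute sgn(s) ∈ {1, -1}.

1

In disjoint-cycle form the cycle lengths are 9.
A cycle of length ℓ contributes ℓ−1 transpositions, so s is a product of 8 transpositions — even.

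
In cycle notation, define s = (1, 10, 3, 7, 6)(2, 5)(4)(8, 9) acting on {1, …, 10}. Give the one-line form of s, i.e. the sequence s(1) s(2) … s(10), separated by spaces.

10 5 7 4 2 1 6 9 8 3

Image by image: 1→10, 2→5, 3→7, 4→4, 5→2, 6→1, 7→6, 8→9, 9→8, 10→3.
So the one-line form is 10 5 7 4 2 1 6 9 8 3.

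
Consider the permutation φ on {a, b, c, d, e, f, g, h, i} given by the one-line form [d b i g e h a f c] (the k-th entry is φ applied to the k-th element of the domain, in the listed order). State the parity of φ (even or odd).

In disjoint-cycle form the cycle lengths are 3, 2, 2, 1, 1.
A cycle is odd iff its length is even; φ has 2 even-length cycles, so sgn(φ) = (−1)^2 and φ is even.

even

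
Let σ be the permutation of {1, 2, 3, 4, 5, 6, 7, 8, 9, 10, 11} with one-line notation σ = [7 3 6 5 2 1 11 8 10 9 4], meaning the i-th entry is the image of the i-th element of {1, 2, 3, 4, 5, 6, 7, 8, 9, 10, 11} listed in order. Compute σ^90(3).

1

Tracing 3 → 6 → … returns to 3 after 8 steps, so 3 lies in an 8-cycle (1 7 11 4 5 2 3 6).
Since the cycle has length 8, σ^90 acts on it the same as σ^2 (90 mod 8 = 2).
Advancing 2 steps from 3: 3 → 6 → 1.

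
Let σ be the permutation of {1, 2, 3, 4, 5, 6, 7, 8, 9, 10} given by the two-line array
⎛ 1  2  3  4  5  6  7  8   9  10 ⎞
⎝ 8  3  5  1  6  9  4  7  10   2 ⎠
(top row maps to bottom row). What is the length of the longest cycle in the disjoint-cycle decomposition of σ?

6

Decomposing into disjoint cycles gives (1 8 7 4)(2 3 5 6 9 10); the longest has length 6.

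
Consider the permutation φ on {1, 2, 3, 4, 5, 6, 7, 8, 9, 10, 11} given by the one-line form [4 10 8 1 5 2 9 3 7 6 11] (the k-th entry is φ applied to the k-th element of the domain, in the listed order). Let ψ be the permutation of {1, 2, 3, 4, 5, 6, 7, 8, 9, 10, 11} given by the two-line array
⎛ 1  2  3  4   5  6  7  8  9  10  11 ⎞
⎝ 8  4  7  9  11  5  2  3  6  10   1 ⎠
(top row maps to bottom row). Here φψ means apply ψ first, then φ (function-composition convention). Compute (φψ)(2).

ψ(2) = 4, then φ(4) = 1; composing gives (φψ)(2) = 1.

1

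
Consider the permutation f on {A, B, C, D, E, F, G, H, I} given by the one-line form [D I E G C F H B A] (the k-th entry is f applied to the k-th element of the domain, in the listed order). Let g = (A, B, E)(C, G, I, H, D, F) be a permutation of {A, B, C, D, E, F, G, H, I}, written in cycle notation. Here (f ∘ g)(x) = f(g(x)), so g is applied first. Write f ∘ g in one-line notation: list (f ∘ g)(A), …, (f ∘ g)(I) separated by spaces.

For each element, apply g then f: A → B → I; B → E → C; C → G → H; D → F → F; E → A → D; F → C → E; G → I → A; H → D → G; I → H → B.
Collecting the images, f ∘ g = [I C H F D E A G B].

I C H F D E A G B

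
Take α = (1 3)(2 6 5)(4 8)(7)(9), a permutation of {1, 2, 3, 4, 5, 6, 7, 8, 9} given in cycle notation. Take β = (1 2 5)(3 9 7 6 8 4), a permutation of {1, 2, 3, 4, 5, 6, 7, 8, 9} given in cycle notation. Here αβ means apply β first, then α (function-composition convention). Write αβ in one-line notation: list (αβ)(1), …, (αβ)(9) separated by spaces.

6 2 9 1 3 4 5 8 7

(αβ)(x) = α(β(x)). Computing each image: α(β(1)) = α(2) = 6, α(β(2)) = α(5) = 2, α(β(3)) = α(9) = 9, α(β(4)) = α(3) = 1, α(β(5)) = α(1) = 3, α(β(6)) = α(8) = 4, α(β(7)) = α(6) = 5, α(β(8)) = α(4) = 8, α(β(9)) = α(7) = 7.
Hence αβ = [6 2 9 1 3 4 5 8 7].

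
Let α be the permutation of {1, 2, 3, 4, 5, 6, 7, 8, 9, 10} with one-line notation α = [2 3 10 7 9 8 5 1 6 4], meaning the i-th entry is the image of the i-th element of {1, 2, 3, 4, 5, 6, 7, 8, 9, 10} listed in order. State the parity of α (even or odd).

odd

In disjoint-cycle form the cycle lengths are 10.
A cycle is odd iff its length is even; α has 1 even-length cycle, so sgn(α) = (−1)^1 and α is odd.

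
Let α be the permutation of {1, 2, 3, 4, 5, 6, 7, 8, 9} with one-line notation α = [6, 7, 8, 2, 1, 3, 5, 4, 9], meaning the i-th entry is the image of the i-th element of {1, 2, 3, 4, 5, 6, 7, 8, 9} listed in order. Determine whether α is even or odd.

In disjoint-cycle form the cycle lengths are 8, 1.
A cycle is odd iff its length is even; α has 1 even-length cycle, so sgn(α) = (−1)^1 and α is odd.

odd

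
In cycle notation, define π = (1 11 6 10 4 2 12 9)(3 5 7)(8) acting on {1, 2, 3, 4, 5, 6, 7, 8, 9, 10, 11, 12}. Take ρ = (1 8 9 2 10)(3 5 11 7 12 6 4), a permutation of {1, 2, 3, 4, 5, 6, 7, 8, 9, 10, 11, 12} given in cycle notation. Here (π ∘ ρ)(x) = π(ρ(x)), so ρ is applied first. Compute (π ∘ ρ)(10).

11

ρ(10) = 1, then π(1) = 11; composing gives (π ∘ ρ)(10) = 11.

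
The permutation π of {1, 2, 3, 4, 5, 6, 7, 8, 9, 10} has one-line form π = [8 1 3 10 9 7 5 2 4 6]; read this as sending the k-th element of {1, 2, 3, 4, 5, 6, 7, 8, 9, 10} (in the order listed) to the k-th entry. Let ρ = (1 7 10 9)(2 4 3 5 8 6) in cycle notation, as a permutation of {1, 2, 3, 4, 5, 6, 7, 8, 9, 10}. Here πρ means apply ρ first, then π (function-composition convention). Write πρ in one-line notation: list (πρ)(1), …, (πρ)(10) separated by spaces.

(πρ)(x) = π(ρ(x)). Computing each image: π(ρ(1)) = π(7) = 5, π(ρ(2)) = π(4) = 10, π(ρ(3)) = π(5) = 9, π(ρ(4)) = π(3) = 3, π(ρ(5)) = π(8) = 2, π(ρ(6)) = π(2) = 1, π(ρ(7)) = π(10) = 6, π(ρ(8)) = π(6) = 7, π(ρ(9)) = π(1) = 8, π(ρ(10)) = π(9) = 4.
Hence πρ = [5 10 9 3 2 1 6 7 8 4].

5 10 9 3 2 1 6 7 8 4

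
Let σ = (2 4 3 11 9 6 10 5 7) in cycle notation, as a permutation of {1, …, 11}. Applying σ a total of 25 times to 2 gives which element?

5

2 lies in the 9-cycle (2 4 3 11 9 6 10 5 7).
Powers repeat with period 9 on this cycle, and 25 mod 9 = 7, so σ^25(2) = σ^7(2).
Stepping 7 places around the cycle: 2 → 4 → 3 → 11 → 9 → 6 → 10 → 5.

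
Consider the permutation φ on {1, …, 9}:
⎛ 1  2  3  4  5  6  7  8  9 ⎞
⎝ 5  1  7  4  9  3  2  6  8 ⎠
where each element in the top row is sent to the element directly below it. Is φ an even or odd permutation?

odd

In disjoint-cycle form the cycle lengths are 8, 1.
A cycle is odd iff its length is even; φ has 1 even-length cycle, so sgn(φ) = (−1)^1 and φ is odd.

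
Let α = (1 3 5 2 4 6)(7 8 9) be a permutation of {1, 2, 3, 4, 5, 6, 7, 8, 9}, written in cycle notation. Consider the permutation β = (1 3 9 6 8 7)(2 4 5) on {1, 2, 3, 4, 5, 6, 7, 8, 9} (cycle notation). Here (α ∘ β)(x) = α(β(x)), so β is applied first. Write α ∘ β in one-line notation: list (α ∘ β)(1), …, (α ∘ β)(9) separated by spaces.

5 6 7 2 4 9 3 8 1

(α ∘ β)(x) = α(β(x)). Computing each image: α(β(1)) = α(3) = 5, α(β(2)) = α(4) = 6, α(β(3)) = α(9) = 7, α(β(4)) = α(5) = 2, α(β(5)) = α(2) = 4, α(β(6)) = α(8) = 9, α(β(7)) = α(1) = 3, α(β(8)) = α(7) = 8, α(β(9)) = α(6) = 1.
Hence α ∘ β = [5 6 7 2 4 9 3 8 1].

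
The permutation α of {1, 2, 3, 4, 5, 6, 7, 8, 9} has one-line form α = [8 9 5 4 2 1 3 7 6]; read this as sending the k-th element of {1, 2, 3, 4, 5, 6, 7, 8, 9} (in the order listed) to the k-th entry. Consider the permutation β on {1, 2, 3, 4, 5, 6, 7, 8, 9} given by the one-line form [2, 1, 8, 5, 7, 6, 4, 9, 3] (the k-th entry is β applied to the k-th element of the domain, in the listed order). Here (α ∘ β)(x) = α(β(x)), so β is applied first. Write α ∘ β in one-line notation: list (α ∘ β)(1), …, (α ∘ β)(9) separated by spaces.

9 8 7 2 3 1 4 6 5

(α ∘ β)(x) = α(β(x)). Computing each image: α(β(1)) = α(2) = 9, α(β(2)) = α(1) = 8, α(β(3)) = α(8) = 7, α(β(4)) = α(5) = 2, α(β(5)) = α(7) = 3, α(β(6)) = α(6) = 1, α(β(7)) = α(4) = 4, α(β(8)) = α(9) = 6, α(β(9)) = α(3) = 5.
Hence α ∘ β = [9 8 7 2 3 1 4 6 5].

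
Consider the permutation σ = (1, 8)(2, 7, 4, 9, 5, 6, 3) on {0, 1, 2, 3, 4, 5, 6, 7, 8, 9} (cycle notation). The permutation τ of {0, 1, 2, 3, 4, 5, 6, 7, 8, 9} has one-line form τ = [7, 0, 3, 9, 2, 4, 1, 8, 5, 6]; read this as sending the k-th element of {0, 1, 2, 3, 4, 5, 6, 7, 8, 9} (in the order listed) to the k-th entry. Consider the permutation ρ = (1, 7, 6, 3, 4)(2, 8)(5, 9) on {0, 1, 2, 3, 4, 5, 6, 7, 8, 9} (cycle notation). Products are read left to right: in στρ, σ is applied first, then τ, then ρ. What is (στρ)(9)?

Chase 9: σ(9) = 5; τ(5) = 4; ρ(4) = 1. Hence (στρ)(9) = 1.

1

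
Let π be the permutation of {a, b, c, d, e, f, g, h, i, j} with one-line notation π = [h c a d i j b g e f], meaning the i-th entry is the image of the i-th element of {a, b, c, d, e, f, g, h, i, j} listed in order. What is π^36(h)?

g

Tracing h → g → … returns to h after 5 steps, so h lies in a 5-cycle (a, h, g, b, c).
On a 5-cycle, π^5 is the identity, so π^36 = π^1 there (36 ≡ 1 mod 5).
Stepping 1 place around the cycle: h → g.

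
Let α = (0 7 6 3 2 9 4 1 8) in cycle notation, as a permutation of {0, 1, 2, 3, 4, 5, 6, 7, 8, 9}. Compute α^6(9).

6

9 lies in the 9-cycle (0 7 6 3 2 9 4 1 8).
Stepping 6 places around the cycle: 9 → 4 → 1 → 8 → 0 → 7 → 6.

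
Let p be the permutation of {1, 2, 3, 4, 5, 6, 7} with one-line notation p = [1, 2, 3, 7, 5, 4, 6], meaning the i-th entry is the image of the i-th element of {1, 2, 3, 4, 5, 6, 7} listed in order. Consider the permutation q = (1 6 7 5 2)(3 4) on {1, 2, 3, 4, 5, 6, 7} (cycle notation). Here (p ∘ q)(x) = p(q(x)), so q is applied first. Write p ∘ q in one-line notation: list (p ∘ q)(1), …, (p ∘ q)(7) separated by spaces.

4 1 7 3 2 6 5

(p ∘ q)(x) = p(q(x)). Computing each image: p(q(1)) = p(6) = 4, p(q(2)) = p(1) = 1, p(q(3)) = p(4) = 7, p(q(4)) = p(3) = 3, p(q(5)) = p(2) = 2, p(q(6)) = p(7) = 6, p(q(7)) = p(5) = 5.
Hence p ∘ q = [4 1 7 3 2 6 5].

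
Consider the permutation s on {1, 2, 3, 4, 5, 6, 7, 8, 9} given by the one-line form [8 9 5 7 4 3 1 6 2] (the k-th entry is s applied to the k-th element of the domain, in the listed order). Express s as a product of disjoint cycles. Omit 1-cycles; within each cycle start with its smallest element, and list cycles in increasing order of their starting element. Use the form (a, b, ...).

(1, 8, 6, 3, 5, 4, 7)(2, 9)

Start at 1 and follow images: 1 → 8 → 6 → 3 → 5 → 4 → 7 → 1, giving the cycle (1, 8, 6, 3, 5, 4, 7).
Repeating from the next unused element and collecting all non-trivial cycles gives (1, 8, 6, 3, 5, 4, 7)(2, 9).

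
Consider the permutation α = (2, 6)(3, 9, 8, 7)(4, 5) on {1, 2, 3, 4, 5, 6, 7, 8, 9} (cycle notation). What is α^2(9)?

7

9 lies in the 4-cycle (3, 9, 8, 7).
Advancing 2 steps from 9: 9 → 8 → 7.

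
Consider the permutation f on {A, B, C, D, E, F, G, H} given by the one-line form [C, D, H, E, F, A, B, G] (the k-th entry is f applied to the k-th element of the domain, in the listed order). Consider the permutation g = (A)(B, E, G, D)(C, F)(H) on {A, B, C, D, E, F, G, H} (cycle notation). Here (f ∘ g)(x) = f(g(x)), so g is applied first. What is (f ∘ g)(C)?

g(C) = F, then f(F) = A; composing gives (f ∘ g)(C) = A.

A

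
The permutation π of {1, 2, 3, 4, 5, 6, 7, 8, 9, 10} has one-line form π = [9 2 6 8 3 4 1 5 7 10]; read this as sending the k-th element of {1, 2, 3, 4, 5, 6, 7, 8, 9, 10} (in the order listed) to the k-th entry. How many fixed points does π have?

The fixed points (elements with π(x) = x) are {2, 10}, so there are 2.

2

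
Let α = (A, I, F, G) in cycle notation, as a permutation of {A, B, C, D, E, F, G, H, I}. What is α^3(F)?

F lies in the 4-cycle (A, I, F, G).
Advancing 3 steps from F: F → G → A → I.

I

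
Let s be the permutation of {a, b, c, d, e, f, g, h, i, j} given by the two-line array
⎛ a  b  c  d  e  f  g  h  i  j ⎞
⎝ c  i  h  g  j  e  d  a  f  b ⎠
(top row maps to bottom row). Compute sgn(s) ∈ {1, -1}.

-1

In disjoint-cycle form the cycle lengths are 5, 3, 2.
A cycle is odd iff its length is even; s has 1 even-length cycle, so sgn(s) = (−1)^1 and s is odd.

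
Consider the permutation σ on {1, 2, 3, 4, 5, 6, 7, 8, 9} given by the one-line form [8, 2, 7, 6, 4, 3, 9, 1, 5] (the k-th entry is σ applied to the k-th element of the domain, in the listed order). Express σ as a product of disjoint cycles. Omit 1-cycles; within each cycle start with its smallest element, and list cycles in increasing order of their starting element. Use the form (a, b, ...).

(1, 8)(3, 7, 9, 5, 4, 6)

Iterating σ from 1 gives 1 → 8 → 1; that is the 2-cycle (1, 8).
Continuing from each remaining unvisited element yields (1, 8)(3, 7, 9, 5, 4, 6).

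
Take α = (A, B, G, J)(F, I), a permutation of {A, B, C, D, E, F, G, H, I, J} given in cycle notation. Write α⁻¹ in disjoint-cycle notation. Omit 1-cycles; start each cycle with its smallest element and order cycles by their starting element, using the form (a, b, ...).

If α sends a → b within a cycle, α⁻¹ sends b → a; equivalently, reverse each cycle.
After reversing and putting each cycle's least element first, α⁻¹ = (A, J, G, B)(F, I).

(A, J, G, B)(F, I)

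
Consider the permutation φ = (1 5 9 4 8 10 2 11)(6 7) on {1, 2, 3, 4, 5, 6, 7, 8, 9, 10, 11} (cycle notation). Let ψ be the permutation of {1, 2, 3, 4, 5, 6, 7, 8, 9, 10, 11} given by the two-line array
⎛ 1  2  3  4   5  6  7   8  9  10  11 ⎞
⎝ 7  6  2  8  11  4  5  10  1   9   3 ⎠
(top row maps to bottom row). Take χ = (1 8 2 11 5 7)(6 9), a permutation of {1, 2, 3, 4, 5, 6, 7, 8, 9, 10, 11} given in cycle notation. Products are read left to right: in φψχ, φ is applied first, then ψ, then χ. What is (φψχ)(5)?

8

Chase 5: φ(5) = 9; ψ(9) = 1; χ(1) = 8. Hence (φψχ)(5) = 8.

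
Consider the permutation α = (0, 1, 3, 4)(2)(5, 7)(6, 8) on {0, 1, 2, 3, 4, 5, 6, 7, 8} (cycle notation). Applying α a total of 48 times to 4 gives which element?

4

4 lies in the 4-cycle (0, 1, 3, 4).
Powers repeat with period 4 on this cycle, and 48 mod 4 = 0, so α^48(4) = α^0(4).
So α^48(4) = 4.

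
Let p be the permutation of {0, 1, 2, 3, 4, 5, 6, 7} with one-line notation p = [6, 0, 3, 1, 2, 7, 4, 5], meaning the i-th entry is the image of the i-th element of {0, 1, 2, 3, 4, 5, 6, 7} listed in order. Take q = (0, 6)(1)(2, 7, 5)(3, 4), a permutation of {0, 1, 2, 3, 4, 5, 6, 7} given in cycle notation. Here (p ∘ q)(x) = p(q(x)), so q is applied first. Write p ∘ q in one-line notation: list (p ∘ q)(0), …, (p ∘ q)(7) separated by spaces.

Chase each element through q then p: 0 → 6 → 4; 1 → 1 → 0; 2 → 7 → 5; 3 → 4 → 2; 4 → 3 → 1; 5 → 2 → 3; 6 → 0 → 6; 7 → 5 → 7.
Collecting the images, p ∘ q = [4 0 5 2 1 3 6 7].

4 0 5 2 1 3 6 7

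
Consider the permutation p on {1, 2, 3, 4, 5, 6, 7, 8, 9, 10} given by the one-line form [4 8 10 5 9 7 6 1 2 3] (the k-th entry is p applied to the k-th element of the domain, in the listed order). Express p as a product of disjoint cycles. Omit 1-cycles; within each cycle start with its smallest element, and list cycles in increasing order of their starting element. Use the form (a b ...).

(1 4 5 9 2 8)(3 10)(6 7)

Iterating p from 1 gives 1 → 4 → 5 → 9 → 2 → 8 → 1; that is the 6-cycle (1 4 5 9 2 8).
Continuing from each remaining unvisited element yields (1 4 5 9 2 8)(3 10)(6 7).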